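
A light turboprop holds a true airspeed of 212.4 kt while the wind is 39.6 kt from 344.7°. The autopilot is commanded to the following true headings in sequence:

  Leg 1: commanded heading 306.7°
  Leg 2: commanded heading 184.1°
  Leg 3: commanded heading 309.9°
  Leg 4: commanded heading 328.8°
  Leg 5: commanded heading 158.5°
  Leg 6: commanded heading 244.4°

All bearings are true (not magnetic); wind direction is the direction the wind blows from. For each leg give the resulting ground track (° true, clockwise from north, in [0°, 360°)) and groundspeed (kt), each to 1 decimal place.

Leg 1: heading 306.7°; drift -7.7° → track 299.0°, groundspeed 182.8 kt
Leg 2: heading 184.1°; drift -3.0° → track 181.1°, groundspeed 250.1 kt
Leg 3: heading 309.9°; drift -7.2° → track 302.7°, groundspeed 181.3 kt
Leg 4: heading 328.8°; drift -3.6° → track 325.2°, groundspeed 174.7 kt
Leg 5: heading 158.5°; drift +1.0° → track 159.5°, groundspeed 251.8 kt
Leg 6: heading 244.4°; drift -10.1° → track 234.3°, groundspeed 222.9 kt

Leg 1: track=299.0°, groundspeed=182.8 kt
Leg 2: track=181.1°, groundspeed=250.1 kt
Leg 3: track=302.7°, groundspeed=181.3 kt
Leg 4: track=325.2°, groundspeed=174.7 kt
Leg 5: track=159.5°, groundspeed=251.8 kt
Leg 6: track=234.3°, groundspeed=222.9 kt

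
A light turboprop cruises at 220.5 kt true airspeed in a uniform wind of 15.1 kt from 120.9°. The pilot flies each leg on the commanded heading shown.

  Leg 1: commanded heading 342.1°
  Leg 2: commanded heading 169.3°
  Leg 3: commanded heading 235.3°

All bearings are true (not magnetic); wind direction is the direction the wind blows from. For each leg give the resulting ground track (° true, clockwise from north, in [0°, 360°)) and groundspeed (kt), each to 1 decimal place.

Leg 1: track=339.6°, groundspeed=232.1 kt
Leg 2: track=172.4°, groundspeed=210.8 kt
Leg 3: track=238.8°, groundspeed=227.2 kt

Leg 1: heading 342.1°; drift -2.5° → track 339.6°, groundspeed 232.1 kt
Leg 2: heading 169.3°; drift +3.1° → track 172.4°, groundspeed 210.8 kt
Leg 3: heading 235.3°; drift +3.5° → track 238.8°, groundspeed 227.2 kt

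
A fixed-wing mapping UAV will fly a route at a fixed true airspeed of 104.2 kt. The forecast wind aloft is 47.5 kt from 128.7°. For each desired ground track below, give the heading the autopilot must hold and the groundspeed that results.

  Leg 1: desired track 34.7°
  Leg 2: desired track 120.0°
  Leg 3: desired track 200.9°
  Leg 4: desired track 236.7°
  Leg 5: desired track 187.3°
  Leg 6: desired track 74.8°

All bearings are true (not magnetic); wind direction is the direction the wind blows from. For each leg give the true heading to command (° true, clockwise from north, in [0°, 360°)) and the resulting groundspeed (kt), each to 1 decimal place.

Leg 1: heading=61.7°, groundspeed=96.1 kt
Leg 2: heading=124.0°, groundspeed=57.0 kt
Leg 3: heading=175.2°, groundspeed=79.4 kt
Leg 4: heading=211.0°, groundspeed=108.6 kt
Leg 5: heading=164.4°, groundspeed=71.2 kt
Leg 6: heading=96.4°, groundspeed=68.9 kt

Leg 1: desired track 34.7°; wind correction +27.0° → command heading 61.7°, groundspeed 96.1 kt
Leg 2: desired track 120.0°; wind correction +4.0° → command heading 124.0°, groundspeed 57.0 kt
Leg 3: desired track 200.9°; wind correction -25.7° → command heading 175.2°, groundspeed 79.4 kt
Leg 4: desired track 236.7°; wind correction -25.7° → command heading 211.0°, groundspeed 108.6 kt
Leg 5: desired track 187.3°; wind correction -22.9° → command heading 164.4°, groundspeed 71.2 kt
Leg 6: desired track 74.8°; wind correction +21.6° → command heading 96.4°, groundspeed 68.9 kt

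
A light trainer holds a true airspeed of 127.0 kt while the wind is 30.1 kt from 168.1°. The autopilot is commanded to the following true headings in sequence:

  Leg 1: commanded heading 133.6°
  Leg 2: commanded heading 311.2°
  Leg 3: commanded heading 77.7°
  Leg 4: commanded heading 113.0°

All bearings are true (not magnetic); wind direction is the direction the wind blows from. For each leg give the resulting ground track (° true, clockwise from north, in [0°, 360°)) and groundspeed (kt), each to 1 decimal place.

Leg 1: track=124.1°, groundspeed=103.6 kt
Leg 2: track=318.0°, groundspeed=152.1 kt
Leg 3: track=64.4°, groundspeed=130.7 kt
Leg 4: track=100.3°, groundspeed=112.5 kt

Leg 1: heading 133.6°; drift -9.5° → track 124.1°, groundspeed 103.6 kt
Leg 2: heading 311.2°; drift +6.8° → track 318.0°, groundspeed 152.1 kt
Leg 3: heading 77.7°; drift -13.3° → track 64.4°, groundspeed 130.7 kt
Leg 4: heading 113.0°; drift -12.7° → track 100.3°, groundspeed 112.5 kt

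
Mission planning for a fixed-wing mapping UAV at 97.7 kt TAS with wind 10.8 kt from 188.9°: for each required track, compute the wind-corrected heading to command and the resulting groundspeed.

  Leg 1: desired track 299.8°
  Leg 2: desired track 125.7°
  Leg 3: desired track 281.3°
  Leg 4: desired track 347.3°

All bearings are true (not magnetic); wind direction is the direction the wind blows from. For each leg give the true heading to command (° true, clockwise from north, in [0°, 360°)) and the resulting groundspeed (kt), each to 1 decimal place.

Leg 1: heading=293.9°, groundspeed=101.0 kt
Leg 2: heading=131.4°, groundspeed=92.4 kt
Leg 3: heading=275.0°, groundspeed=97.6 kt
Leg 4: heading=345.0°, groundspeed=107.7 kt

Leg 1: desired track 299.8°; wind correction -5.9° → command heading 293.9°, groundspeed 101.0 kt
Leg 2: desired track 125.7°; wind correction +5.7° → command heading 131.4°, groundspeed 92.4 kt
Leg 3: desired track 281.3°; wind correction -6.3° → command heading 275.0°, groundspeed 97.6 kt
Leg 4: desired track 347.3°; wind correction -2.3° → command heading 345.0°, groundspeed 107.7 kt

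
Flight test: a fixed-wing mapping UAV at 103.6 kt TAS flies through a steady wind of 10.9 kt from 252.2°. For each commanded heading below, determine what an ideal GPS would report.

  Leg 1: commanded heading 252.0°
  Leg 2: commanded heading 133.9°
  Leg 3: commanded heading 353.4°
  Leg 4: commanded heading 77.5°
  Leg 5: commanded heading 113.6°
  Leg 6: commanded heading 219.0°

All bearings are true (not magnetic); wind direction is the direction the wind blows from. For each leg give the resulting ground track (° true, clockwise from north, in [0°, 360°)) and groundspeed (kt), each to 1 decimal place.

Leg 1: heading 252.0°; drift +0.0° → track 252.0°, groundspeed 92.7 kt
Leg 2: heading 133.9°; drift -5.0° → track 128.9°, groundspeed 109.2 kt
Leg 3: heading 353.4°; drift +5.8° → track 359.2°, groundspeed 106.3 kt
Leg 4: heading 77.5°; drift -0.5° → track 77.0°, groundspeed 114.5 kt
Leg 5: heading 113.6°; drift -3.7° → track 109.9°, groundspeed 112.0 kt
Leg 6: heading 219.0°; drift -3.6° → track 215.4°, groundspeed 94.7 kt

Leg 1: track=252.0°, groundspeed=92.7 kt
Leg 2: track=128.9°, groundspeed=109.2 kt
Leg 3: track=359.2°, groundspeed=106.3 kt
Leg 4: track=77.0°, groundspeed=114.5 kt
Leg 5: track=109.9°, groundspeed=112.0 kt
Leg 6: track=215.4°, groundspeed=94.7 kt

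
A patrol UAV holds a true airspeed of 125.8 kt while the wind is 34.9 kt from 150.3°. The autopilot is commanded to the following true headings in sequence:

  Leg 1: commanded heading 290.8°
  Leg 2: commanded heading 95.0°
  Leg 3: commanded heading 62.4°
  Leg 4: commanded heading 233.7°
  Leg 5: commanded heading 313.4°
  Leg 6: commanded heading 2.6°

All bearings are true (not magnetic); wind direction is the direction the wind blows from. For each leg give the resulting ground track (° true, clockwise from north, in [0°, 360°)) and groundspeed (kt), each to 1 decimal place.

Leg 1: track=299.1°, groundspeed=154.3 kt
Leg 2: track=79.8°, groundspeed=109.7 kt
Leg 3: track=46.8°, groundspeed=129.3 kt
Leg 4: track=249.6°, groundspeed=126.6 kt
Leg 5: track=317.0°, groundspeed=159.5 kt
Leg 6: track=355.8°, groundspeed=156.4 kt

Leg 1: heading 290.8°; drift +8.3° → track 299.1°, groundspeed 154.3 kt
Leg 2: heading 95.0°; drift -15.2° → track 79.8°, groundspeed 109.7 kt
Leg 3: heading 62.4°; drift -15.6° → track 46.8°, groundspeed 129.3 kt
Leg 4: heading 233.7°; drift +15.9° → track 249.6°, groundspeed 126.6 kt
Leg 5: heading 313.4°; drift +3.6° → track 317.0°, groundspeed 159.5 kt
Leg 6: heading 2.6°; drift -6.8° → track 355.8°, groundspeed 156.4 kt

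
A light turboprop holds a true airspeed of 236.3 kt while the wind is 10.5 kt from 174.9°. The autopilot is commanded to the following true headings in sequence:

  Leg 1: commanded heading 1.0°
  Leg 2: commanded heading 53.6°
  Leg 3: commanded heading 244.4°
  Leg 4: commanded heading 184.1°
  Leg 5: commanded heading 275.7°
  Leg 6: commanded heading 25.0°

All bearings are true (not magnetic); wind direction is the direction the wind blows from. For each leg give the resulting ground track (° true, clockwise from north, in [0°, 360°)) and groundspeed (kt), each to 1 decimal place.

Leg 1: track=0.7°, groundspeed=246.7 kt
Leg 2: track=51.5°, groundspeed=241.9 kt
Leg 3: track=246.8°, groundspeed=232.8 kt
Leg 4: track=184.5°, groundspeed=225.9 kt
Leg 5: track=278.2°, groundspeed=238.5 kt
Leg 6: track=23.8°, groundspeed=245.4 kt

Leg 1: heading 1.0°; drift -0.3° → track 0.7°, groundspeed 246.7 kt
Leg 2: heading 53.6°; drift -2.1° → track 51.5°, groundspeed 241.9 kt
Leg 3: heading 244.4°; drift +2.4° → track 246.8°, groundspeed 232.8 kt
Leg 4: heading 184.1°; drift +0.4° → track 184.5°, groundspeed 225.9 kt
Leg 5: heading 275.7°; drift +2.5° → track 278.2°, groundspeed 238.5 kt
Leg 6: heading 25.0°; drift -1.2° → track 23.8°, groundspeed 245.4 kt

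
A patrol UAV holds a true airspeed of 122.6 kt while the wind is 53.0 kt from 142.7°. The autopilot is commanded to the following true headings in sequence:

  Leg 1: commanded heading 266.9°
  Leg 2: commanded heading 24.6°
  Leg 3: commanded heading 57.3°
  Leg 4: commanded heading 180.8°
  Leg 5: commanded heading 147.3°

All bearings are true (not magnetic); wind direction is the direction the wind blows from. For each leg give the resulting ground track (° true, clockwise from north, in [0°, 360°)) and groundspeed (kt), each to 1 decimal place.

Leg 1: track=282.9°, groundspeed=158.6 kt
Leg 2: track=7.0°, groundspeed=154.8 kt
Leg 3: track=33.2°, groundspeed=129.6 kt
Leg 4: track=202.8°, groundspeed=87.3 kt
Leg 5: track=150.8°, groundspeed=69.9 kt

Leg 1: heading 266.9°; drift +16.0° → track 282.9°, groundspeed 158.6 kt
Leg 2: heading 24.6°; drift -17.6° → track 7.0°, groundspeed 154.8 kt
Leg 3: heading 57.3°; drift -24.1° → track 33.2°, groundspeed 129.6 kt
Leg 4: heading 180.8°; drift +22.0° → track 202.8°, groundspeed 87.3 kt
Leg 5: heading 147.3°; drift +3.5° → track 150.8°, groundspeed 69.9 kt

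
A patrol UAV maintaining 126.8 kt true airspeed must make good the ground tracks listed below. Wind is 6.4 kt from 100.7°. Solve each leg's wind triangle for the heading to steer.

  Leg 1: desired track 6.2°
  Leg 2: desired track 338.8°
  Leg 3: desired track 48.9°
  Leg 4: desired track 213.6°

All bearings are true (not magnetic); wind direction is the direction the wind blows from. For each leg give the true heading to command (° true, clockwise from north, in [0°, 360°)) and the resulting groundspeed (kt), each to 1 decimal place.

Leg 1: desired track 6.2°; wind correction +2.9° → command heading 9.1°, groundspeed 127.1 kt
Leg 2: desired track 338.8°; wind correction +2.5° → command heading 341.3°, groundspeed 130.1 kt
Leg 3: desired track 48.9°; wind correction +2.3° → command heading 51.2°, groundspeed 122.7 kt
Leg 4: desired track 213.6°; wind correction -2.7° → command heading 210.9°, groundspeed 129.2 kt

Leg 1: heading=9.1°, groundspeed=127.1 kt
Leg 2: heading=341.3°, groundspeed=130.1 kt
Leg 3: heading=51.2°, groundspeed=122.7 kt
Leg 4: heading=210.9°, groundspeed=129.2 kt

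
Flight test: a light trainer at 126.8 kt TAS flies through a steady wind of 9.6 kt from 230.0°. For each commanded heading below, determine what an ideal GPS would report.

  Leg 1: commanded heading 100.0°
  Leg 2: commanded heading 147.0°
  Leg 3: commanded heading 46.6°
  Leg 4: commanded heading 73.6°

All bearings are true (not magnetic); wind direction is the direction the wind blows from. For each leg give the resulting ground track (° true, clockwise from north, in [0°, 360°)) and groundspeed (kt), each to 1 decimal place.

Leg 1: heading 100.0°; drift -3.2° → track 96.8°, groundspeed 133.2 kt
Leg 2: heading 147.0°; drift -4.3° → track 142.7°, groundspeed 126.0 kt
Leg 3: heading 46.6°; drift +0.2° → track 46.8°, groundspeed 136.4 kt
Leg 4: heading 73.6°; drift -1.6° → track 72.0°, groundspeed 135.7 kt

Leg 1: track=96.8°, groundspeed=133.2 kt
Leg 2: track=142.7°, groundspeed=126.0 kt
Leg 3: track=46.8°, groundspeed=136.4 kt
Leg 4: track=72.0°, groundspeed=135.7 kt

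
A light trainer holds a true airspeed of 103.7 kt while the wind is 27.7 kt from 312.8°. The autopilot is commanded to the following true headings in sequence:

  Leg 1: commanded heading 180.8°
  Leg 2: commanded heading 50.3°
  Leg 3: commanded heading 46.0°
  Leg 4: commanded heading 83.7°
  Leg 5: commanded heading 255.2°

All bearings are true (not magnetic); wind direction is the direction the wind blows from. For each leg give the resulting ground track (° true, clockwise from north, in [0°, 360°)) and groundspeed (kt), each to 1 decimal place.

Leg 1: track=171.2°, groundspeed=124.0 kt
Leg 2: track=64.7°, groundspeed=110.8 kt
Leg 3: track=60.7°, groundspeed=108.8 kt
Leg 4: track=93.5°, groundspeed=123.6 kt
Leg 5: track=240.5°, groundspeed=91.9 kt

Leg 1: heading 180.8°; drift -9.6° → track 171.2°, groundspeed 124.0 kt
Leg 2: heading 50.3°; drift +14.4° → track 64.7°, groundspeed 110.8 kt
Leg 3: heading 46.0°; drift +14.7° → track 60.7°, groundspeed 108.8 kt
Leg 4: heading 83.7°; drift +9.8° → track 93.5°, groundspeed 123.6 kt
Leg 5: heading 255.2°; drift -14.7° → track 240.5°, groundspeed 91.9 kt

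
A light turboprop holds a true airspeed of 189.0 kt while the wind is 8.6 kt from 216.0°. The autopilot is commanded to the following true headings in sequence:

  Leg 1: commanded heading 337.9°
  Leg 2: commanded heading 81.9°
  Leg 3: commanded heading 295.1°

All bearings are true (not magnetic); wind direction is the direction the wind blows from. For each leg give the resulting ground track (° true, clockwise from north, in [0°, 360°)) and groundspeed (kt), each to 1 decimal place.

Leg 1: track=340.1°, groundspeed=193.7 kt
Leg 2: track=80.1°, groundspeed=195.1 kt
Leg 3: track=297.7°, groundspeed=187.6 kt

Leg 1: heading 337.9°; drift +2.2° → track 340.1°, groundspeed 193.7 kt
Leg 2: heading 81.9°; drift -1.8° → track 80.1°, groundspeed 195.1 kt
Leg 3: heading 295.1°; drift +2.6° → track 297.7°, groundspeed 187.6 kt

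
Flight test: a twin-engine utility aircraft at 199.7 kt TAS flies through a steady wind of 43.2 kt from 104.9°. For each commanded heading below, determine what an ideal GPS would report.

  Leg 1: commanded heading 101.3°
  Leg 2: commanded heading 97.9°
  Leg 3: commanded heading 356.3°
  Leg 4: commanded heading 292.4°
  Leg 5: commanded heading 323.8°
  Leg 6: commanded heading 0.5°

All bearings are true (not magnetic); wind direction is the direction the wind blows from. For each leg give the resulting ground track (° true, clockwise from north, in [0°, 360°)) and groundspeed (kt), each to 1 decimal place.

Leg 1: track=100.3°, groundspeed=156.6 kt
Leg 2: track=96.0°, groundspeed=156.9 kt
Leg 3: track=345.4°, groundspeed=217.4 kt
Leg 4: track=291.1°, groundspeed=242.6 kt
Leg 5: track=317.2°, groundspeed=234.9 kt
Leg 6: track=349.3°, groundspeed=214.6 kt

Leg 1: heading 101.3°; drift -1.0° → track 100.3°, groundspeed 156.6 kt
Leg 2: heading 97.9°; drift -1.9° → track 96.0°, groundspeed 156.9 kt
Leg 3: heading 356.3°; drift -10.9° → track 345.4°, groundspeed 217.4 kt
Leg 4: heading 292.4°; drift -1.3° → track 291.1°, groundspeed 242.6 kt
Leg 5: heading 323.8°; drift -6.6° → track 317.2°, groundspeed 234.9 kt
Leg 6: heading 0.5°; drift -11.2° → track 349.3°, groundspeed 214.6 kt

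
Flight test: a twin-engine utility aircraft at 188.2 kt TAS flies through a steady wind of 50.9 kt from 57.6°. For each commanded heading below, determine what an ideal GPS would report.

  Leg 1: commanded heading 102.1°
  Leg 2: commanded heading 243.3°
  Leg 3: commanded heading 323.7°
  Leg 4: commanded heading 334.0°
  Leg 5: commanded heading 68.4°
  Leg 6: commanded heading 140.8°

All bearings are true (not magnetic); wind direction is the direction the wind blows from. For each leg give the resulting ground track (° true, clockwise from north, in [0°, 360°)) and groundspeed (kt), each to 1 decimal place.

Leg 1: track=115.3°, groundspeed=156.0 kt
Leg 2: track=242.1°, groundspeed=238.9 kt
Leg 3: track=308.9°, groundspeed=198.3 kt
Leg 4: track=318.5°, groundspeed=189.4 kt
Leg 5: track=72.3°, groundspeed=138.5 kt
Leg 6: track=156.3°, groundspeed=189.1 kt

Leg 1: heading 102.1°; drift +13.2° → track 115.3°, groundspeed 156.0 kt
Leg 2: heading 243.3°; drift -1.2° → track 242.1°, groundspeed 238.9 kt
Leg 3: heading 323.7°; drift -14.8° → track 308.9°, groundspeed 198.3 kt
Leg 4: heading 334.0°; drift -15.5° → track 318.5°, groundspeed 189.4 kt
Leg 5: heading 68.4°; drift +3.9° → track 72.3°, groundspeed 138.5 kt
Leg 6: heading 140.8°; drift +15.5° → track 156.3°, groundspeed 189.1 kt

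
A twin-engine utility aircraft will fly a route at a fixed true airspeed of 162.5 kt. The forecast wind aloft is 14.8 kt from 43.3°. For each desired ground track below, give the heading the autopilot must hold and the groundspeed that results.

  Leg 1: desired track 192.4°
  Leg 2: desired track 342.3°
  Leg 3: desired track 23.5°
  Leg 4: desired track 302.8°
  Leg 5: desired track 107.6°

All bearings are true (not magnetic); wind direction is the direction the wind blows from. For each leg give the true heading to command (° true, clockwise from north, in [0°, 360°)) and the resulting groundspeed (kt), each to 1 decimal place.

Leg 1: heading=189.7°, groundspeed=175.0 kt
Leg 2: heading=346.9°, groundspeed=154.8 kt
Leg 3: heading=25.3°, groundspeed=148.5 kt
Leg 4: heading=307.9°, groundspeed=164.5 kt
Leg 5: heading=102.9°, groundspeed=155.5 kt

Leg 1: desired track 192.4°; wind correction -2.7° → command heading 189.7°, groundspeed 175.0 kt
Leg 2: desired track 342.3°; wind correction +4.6° → command heading 346.9°, groundspeed 154.8 kt
Leg 3: desired track 23.5°; wind correction +1.8° → command heading 25.3°, groundspeed 148.5 kt
Leg 4: desired track 302.8°; wind correction +5.1° → command heading 307.9°, groundspeed 164.5 kt
Leg 5: desired track 107.6°; wind correction -4.7° → command heading 102.9°, groundspeed 155.5 kt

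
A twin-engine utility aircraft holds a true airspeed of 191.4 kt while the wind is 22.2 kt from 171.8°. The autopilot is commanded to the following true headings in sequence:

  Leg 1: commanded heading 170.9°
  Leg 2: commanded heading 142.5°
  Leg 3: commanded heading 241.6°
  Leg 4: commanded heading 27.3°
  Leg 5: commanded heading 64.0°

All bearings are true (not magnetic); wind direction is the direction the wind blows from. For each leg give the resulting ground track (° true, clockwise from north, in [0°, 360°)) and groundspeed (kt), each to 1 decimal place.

Leg 1: heading 170.9°; drift -0.1° → track 170.8°, groundspeed 169.2 kt
Leg 2: heading 142.5°; drift -3.6° → track 138.9°, groundspeed 172.4 kt
Leg 3: heading 241.6°; drift +6.5° → track 248.1°, groundspeed 184.9 kt
Leg 4: heading 27.3°; drift -3.5° → track 23.8°, groundspeed 209.9 kt
Leg 5: heading 64.0°; drift -6.1° → track 57.9°, groundspeed 199.3 kt

Leg 1: track=170.8°, groundspeed=169.2 kt
Leg 2: track=138.9°, groundspeed=172.4 kt
Leg 3: track=248.1°, groundspeed=184.9 kt
Leg 4: track=23.8°, groundspeed=209.9 kt
Leg 5: track=57.9°, groundspeed=199.3 kt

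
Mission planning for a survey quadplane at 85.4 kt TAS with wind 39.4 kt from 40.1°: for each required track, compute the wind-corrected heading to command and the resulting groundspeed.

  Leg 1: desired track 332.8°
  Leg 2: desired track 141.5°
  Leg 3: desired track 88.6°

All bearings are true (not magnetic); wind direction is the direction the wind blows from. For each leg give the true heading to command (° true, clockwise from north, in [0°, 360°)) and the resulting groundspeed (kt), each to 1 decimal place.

Leg 1: desired track 332.8°; wind correction +25.2° → command heading 358.0°, groundspeed 62.1 kt
Leg 2: desired track 141.5°; wind correction -26.9° → command heading 114.6°, groundspeed 84.0 kt
Leg 3: desired track 88.6°; wind correction -20.2° → command heading 68.4°, groundspeed 54.0 kt

Leg 1: heading=358.0°, groundspeed=62.1 kt
Leg 2: heading=114.6°, groundspeed=84.0 kt
Leg 3: heading=68.4°, groundspeed=54.0 kt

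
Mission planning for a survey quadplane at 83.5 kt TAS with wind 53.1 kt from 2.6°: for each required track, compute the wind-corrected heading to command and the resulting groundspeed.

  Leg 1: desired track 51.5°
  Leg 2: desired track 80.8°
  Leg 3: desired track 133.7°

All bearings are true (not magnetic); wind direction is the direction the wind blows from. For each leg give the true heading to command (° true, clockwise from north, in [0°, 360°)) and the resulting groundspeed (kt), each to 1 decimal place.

Leg 1: heading=22.9°, groundspeed=38.4 kt
Leg 2: heading=42.3°, groundspeed=54.5 kt
Leg 3: heading=105.1°, groundspeed=108.2 kt

Leg 1: desired track 51.5°; wind correction -28.6° → command heading 22.9°, groundspeed 38.4 kt
Leg 2: desired track 80.8°; wind correction -38.5° → command heading 42.3°, groundspeed 54.5 kt
Leg 3: desired track 133.7°; wind correction -28.6° → command heading 105.1°, groundspeed 108.2 kt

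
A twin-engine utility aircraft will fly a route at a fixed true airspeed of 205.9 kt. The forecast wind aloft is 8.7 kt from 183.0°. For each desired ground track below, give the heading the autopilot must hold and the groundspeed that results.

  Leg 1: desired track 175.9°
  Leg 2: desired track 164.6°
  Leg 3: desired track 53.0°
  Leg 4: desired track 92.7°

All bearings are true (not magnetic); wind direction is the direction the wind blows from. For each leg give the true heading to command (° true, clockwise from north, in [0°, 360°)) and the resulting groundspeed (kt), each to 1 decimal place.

Leg 1: desired track 175.9°; wind correction +0.3° → command heading 176.2°, groundspeed 197.3 kt
Leg 2: desired track 164.6°; wind correction +0.8° → command heading 165.4°, groundspeed 197.6 kt
Leg 3: desired track 53.0°; wind correction +1.9° → command heading 54.9°, groundspeed 211.4 kt
Leg 4: desired track 92.7°; wind correction +2.4° → command heading 95.1°, groundspeed 205.8 kt

Leg 1: heading=176.2°, groundspeed=197.3 kt
Leg 2: heading=165.4°, groundspeed=197.6 kt
Leg 3: heading=54.9°, groundspeed=211.4 kt
Leg 4: heading=95.1°, groundspeed=205.8 kt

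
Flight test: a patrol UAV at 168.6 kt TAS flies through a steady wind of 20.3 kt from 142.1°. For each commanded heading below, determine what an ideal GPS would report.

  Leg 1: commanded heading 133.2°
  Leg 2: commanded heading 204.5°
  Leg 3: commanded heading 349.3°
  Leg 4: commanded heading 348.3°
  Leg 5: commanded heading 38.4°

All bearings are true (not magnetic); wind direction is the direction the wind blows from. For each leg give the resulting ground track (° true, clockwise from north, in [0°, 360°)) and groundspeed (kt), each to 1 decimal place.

Leg 1: heading 133.2°; drift -1.2° → track 132.0°, groundspeed 148.6 kt
Leg 2: heading 204.5°; drift +6.4° → track 210.9°, groundspeed 160.2 kt
Leg 3: heading 349.3°; drift -2.8° → track 346.5°, groundspeed 186.9 kt
Leg 4: heading 348.3°; drift -2.7° → track 345.6°, groundspeed 187.0 kt
Leg 5: heading 38.4°; drift -6.5° → track 31.9°, groundspeed 174.5 kt

Leg 1: track=132.0°, groundspeed=148.6 kt
Leg 2: track=210.9°, groundspeed=160.2 kt
Leg 3: track=346.5°, groundspeed=186.9 kt
Leg 4: track=345.6°, groundspeed=187.0 kt
Leg 5: track=31.9°, groundspeed=174.5 kt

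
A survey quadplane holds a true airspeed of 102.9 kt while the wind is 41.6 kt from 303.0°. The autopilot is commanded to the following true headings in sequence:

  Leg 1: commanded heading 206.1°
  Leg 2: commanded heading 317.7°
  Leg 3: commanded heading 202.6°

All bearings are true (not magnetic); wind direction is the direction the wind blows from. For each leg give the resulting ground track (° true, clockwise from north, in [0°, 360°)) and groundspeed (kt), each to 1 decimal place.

Leg 1: heading 206.1°; drift -20.9° → track 185.2°, groundspeed 115.5 kt
Leg 2: heading 317.7°; drift +9.6° → track 327.3°, groundspeed 63.5 kt
Leg 3: heading 202.6°; drift -20.3° → track 182.3°, groundspeed 117.7 kt

Leg 1: track=185.2°, groundspeed=115.5 kt
Leg 2: track=327.3°, groundspeed=63.5 kt
Leg 3: track=182.3°, groundspeed=117.7 kt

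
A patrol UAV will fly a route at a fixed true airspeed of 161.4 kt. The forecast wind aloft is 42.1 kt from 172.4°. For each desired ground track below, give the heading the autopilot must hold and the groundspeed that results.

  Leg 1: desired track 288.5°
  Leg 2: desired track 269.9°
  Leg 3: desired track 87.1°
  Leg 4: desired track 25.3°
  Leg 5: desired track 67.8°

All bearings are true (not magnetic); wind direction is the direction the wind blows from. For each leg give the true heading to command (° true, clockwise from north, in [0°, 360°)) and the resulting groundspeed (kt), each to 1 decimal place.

Leg 1: heading=275.0°, groundspeed=175.4 kt
Leg 2: heading=254.9°, groundspeed=161.4 kt
Leg 3: heading=102.2°, groundspeed=152.4 kt
Leg 4: heading=33.4°, groundspeed=195.1 kt
Leg 5: heading=82.4°, groundspeed=166.8 kt

Leg 1: desired track 288.5°; wind correction -13.5° → command heading 275.0°, groundspeed 175.4 kt
Leg 2: desired track 269.9°; wind correction -15.0° → command heading 254.9°, groundspeed 161.4 kt
Leg 3: desired track 87.1°; wind correction +15.1° → command heading 102.2°, groundspeed 152.4 kt
Leg 4: desired track 25.3°; wind correction +8.1° → command heading 33.4°, groundspeed 195.1 kt
Leg 5: desired track 67.8°; wind correction +14.6° → command heading 82.4°, groundspeed 166.8 kt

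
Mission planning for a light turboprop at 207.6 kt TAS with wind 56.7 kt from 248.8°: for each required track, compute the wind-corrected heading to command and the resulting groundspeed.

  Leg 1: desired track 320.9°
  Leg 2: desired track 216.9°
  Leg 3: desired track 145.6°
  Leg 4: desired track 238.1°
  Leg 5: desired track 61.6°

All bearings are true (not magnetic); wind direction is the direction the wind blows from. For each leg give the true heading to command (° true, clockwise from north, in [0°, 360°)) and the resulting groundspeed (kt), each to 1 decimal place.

Leg 1: heading=305.8°, groundspeed=183.0 kt
Leg 2: heading=225.2°, groundspeed=157.3 kt
Leg 3: heading=161.0°, groundspeed=213.1 kt
Leg 4: heading=241.0°, groundspeed=151.6 kt
Leg 5: heading=59.6°, groundspeed=263.7 kt

Leg 1: desired track 320.9°; wind correction -15.1° → command heading 305.8°, groundspeed 183.0 kt
Leg 2: desired track 216.9°; wind correction +8.3° → command heading 225.2°, groundspeed 157.3 kt
Leg 3: desired track 145.6°; wind correction +15.4° → command heading 161.0°, groundspeed 213.1 kt
Leg 4: desired track 238.1°; wind correction +2.9° → command heading 241.0°, groundspeed 151.6 kt
Leg 5: desired track 61.6°; wind correction -2.0° → command heading 59.6°, groundspeed 263.7 kt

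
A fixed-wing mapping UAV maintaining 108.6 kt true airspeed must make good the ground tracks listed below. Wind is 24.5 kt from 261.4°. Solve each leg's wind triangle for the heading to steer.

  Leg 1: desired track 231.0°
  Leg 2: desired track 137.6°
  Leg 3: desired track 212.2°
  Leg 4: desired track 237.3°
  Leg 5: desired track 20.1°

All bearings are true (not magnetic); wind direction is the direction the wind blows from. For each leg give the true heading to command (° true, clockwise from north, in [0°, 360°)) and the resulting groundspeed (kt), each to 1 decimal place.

Leg 1: desired track 231.0°; wind correction +6.6° → command heading 237.6°, groundspeed 86.8 kt
Leg 2: desired track 137.6°; wind correction +10.8° → command heading 148.4°, groundspeed 120.3 kt
Leg 3: desired track 212.2°; wind correction +9.8° → command heading 222.0°, groundspeed 91.0 kt
Leg 4: desired track 237.3°; wind correction +5.3° → command heading 242.6°, groundspeed 85.8 kt
Leg 5: desired track 20.1°; wind correction -11.4° → command heading 8.7°, groundspeed 118.2 kt

Leg 1: heading=237.6°, groundspeed=86.8 kt
Leg 2: heading=148.4°, groundspeed=120.3 kt
Leg 3: heading=222.0°, groundspeed=91.0 kt
Leg 4: heading=242.6°, groundspeed=85.8 kt
Leg 5: heading=8.7°, groundspeed=118.2 kt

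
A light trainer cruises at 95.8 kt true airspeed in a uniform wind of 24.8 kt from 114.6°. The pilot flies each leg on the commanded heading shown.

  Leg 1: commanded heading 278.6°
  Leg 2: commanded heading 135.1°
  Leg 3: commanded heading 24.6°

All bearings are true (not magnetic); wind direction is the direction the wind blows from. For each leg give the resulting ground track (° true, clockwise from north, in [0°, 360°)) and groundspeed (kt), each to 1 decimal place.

Leg 1: track=281.9°, groundspeed=119.8 kt
Leg 2: track=141.9°, groundspeed=73.1 kt
Leg 3: track=10.1°, groundspeed=99.0 kt

Leg 1: heading 278.6°; drift +3.3° → track 281.9°, groundspeed 119.8 kt
Leg 2: heading 135.1°; drift +6.8° → track 141.9°, groundspeed 73.1 kt
Leg 3: heading 24.6°; drift -14.5° → track 10.1°, groundspeed 99.0 kt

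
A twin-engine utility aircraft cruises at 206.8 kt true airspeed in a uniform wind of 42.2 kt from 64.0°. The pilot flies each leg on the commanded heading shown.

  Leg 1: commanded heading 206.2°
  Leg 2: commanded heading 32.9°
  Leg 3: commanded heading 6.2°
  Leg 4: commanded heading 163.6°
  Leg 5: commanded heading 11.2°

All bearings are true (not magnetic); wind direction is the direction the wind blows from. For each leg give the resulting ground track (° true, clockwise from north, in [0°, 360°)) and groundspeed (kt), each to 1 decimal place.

Leg 1: track=212.3°, groundspeed=241.5 kt
Leg 2: track=25.6°, groundspeed=172.1 kt
Leg 3: track=355.2°, groundspeed=187.7 kt
Leg 4: track=174.6°, groundspeed=217.8 kt
Leg 5: track=0.7°, groundspeed=184.4 kt

Leg 1: heading 206.2°; drift +6.1° → track 212.3°, groundspeed 241.5 kt
Leg 2: heading 32.9°; drift -7.3° → track 25.6°, groundspeed 172.1 kt
Leg 3: heading 6.2°; drift -11.0° → track 355.2°, groundspeed 187.7 kt
Leg 4: heading 163.6°; drift +11.0° → track 174.6°, groundspeed 217.8 kt
Leg 5: heading 11.2°; drift -10.5° → track 0.7°, groundspeed 184.4 kt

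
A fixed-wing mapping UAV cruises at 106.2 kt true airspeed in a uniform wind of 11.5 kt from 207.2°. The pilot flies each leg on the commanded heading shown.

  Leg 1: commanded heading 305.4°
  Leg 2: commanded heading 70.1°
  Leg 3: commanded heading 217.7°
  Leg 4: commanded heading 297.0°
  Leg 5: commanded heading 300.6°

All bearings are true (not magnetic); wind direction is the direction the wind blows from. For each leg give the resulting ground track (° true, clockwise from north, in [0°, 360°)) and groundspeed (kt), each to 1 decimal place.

Leg 1: heading 305.4°; drift +6.0° → track 311.4°, groundspeed 108.4 kt
Leg 2: heading 70.1°; drift -3.9° → track 66.2°, groundspeed 114.9 kt
Leg 3: heading 217.7°; drift +1.3° → track 219.0°, groundspeed 94.9 kt
Leg 4: heading 297.0°; drift +6.2° → track 303.2°, groundspeed 106.8 kt
Leg 5: heading 300.6°; drift +6.1° → track 306.7°, groundspeed 107.5 kt

Leg 1: track=311.4°, groundspeed=108.4 kt
Leg 2: track=66.2°, groundspeed=114.9 kt
Leg 3: track=219.0°, groundspeed=94.9 kt
Leg 4: track=303.2°, groundspeed=106.8 kt
Leg 5: track=306.7°, groundspeed=107.5 kt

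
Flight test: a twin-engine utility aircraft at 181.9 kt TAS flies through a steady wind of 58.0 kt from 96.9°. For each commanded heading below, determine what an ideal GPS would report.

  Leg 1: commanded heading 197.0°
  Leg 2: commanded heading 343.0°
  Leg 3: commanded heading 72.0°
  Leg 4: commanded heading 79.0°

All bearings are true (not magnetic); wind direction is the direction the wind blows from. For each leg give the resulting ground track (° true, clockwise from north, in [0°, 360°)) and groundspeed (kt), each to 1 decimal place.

Leg 1: track=213.6°, groundspeed=200.4 kt
Leg 2: track=328.5°, groundspeed=212.1 kt
Leg 3: track=61.3°, groundspeed=131.6 kt
Leg 4: track=71.0°, groundspeed=128.0 kt

Leg 1: heading 197.0°; drift +16.6° → track 213.6°, groundspeed 200.4 kt
Leg 2: heading 343.0°; drift -14.5° → track 328.5°, groundspeed 212.1 kt
Leg 3: heading 72.0°; drift -10.7° → track 61.3°, groundspeed 131.6 kt
Leg 4: heading 79.0°; drift -8.0° → track 71.0°, groundspeed 128.0 kt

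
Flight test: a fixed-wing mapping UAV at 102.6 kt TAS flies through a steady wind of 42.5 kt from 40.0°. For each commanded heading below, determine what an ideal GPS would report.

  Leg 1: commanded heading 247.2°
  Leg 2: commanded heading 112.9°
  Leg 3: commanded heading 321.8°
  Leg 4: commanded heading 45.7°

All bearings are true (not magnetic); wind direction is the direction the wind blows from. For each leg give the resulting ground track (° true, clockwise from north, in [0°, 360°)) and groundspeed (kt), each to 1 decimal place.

Leg 1: heading 247.2°; drift -7.9° → track 239.3°, groundspeed 141.7 kt
Leg 2: heading 112.9°; drift +24.3° → track 137.2°, groundspeed 98.8 kt
Leg 3: heading 321.8°; drift -23.9° → track 297.9°, groundspeed 102.7 kt
Leg 4: heading 45.7°; drift +4.0° → track 49.7°, groundspeed 60.5 kt

Leg 1: track=239.3°, groundspeed=141.7 kt
Leg 2: track=137.2°, groundspeed=98.8 kt
Leg 3: track=297.9°, groundspeed=102.7 kt
Leg 4: track=49.7°, groundspeed=60.5 kt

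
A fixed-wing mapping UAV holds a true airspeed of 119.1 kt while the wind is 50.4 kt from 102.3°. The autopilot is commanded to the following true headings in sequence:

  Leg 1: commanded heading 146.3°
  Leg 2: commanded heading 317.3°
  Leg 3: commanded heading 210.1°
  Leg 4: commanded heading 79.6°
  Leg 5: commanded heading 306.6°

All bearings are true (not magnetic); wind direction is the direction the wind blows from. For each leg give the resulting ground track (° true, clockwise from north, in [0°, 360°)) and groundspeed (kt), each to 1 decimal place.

Leg 1: heading 146.3°; drift +22.9° → track 169.2°, groundspeed 89.9 kt
Leg 2: heading 317.3°; drift -10.2° → track 307.1°, groundspeed 163.0 kt
Leg 3: heading 210.1°; drift +19.6° → track 229.7°, groundspeed 142.8 kt
Leg 4: heading 79.6°; drift -15.0° → track 64.6°, groundspeed 75.2 kt
Leg 5: heading 306.6°; drift -7.2° → track 299.4°, groundspeed 166.3 kt

Leg 1: track=169.2°, groundspeed=89.9 kt
Leg 2: track=307.1°, groundspeed=163.0 kt
Leg 3: track=229.7°, groundspeed=142.8 kt
Leg 4: track=64.6°, groundspeed=75.2 kt
Leg 5: track=299.4°, groundspeed=166.3 kt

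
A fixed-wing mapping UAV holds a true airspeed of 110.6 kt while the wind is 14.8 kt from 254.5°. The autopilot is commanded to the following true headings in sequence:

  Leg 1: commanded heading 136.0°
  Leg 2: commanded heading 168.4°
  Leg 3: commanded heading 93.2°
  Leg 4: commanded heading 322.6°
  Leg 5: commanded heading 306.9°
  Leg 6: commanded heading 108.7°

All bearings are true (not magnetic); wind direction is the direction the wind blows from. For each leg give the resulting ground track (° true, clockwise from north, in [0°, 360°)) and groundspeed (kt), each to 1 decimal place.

Leg 1: heading 136.0°; drift -6.3° → track 129.7°, groundspeed 118.4 kt
Leg 2: heading 168.4°; drift -7.7° → track 160.7°, groundspeed 110.6 kt
Leg 3: heading 93.2°; drift -2.2° → track 91.0°, groundspeed 124.7 kt
Leg 4: heading 322.6°; drift +7.4° → track 330.0°, groundspeed 106.0 kt
Leg 5: heading 306.9°; drift +6.6° → track 313.5°, groundspeed 102.2 kt
Leg 6: heading 108.7°; drift -3.9° → track 104.8°, groundspeed 123.1 kt

Leg 1: track=129.7°, groundspeed=118.4 kt
Leg 2: track=160.7°, groundspeed=110.6 kt
Leg 3: track=91.0°, groundspeed=124.7 kt
Leg 4: track=330.0°, groundspeed=106.0 kt
Leg 5: track=313.5°, groundspeed=102.2 kt
Leg 6: track=104.8°, groundspeed=123.1 kt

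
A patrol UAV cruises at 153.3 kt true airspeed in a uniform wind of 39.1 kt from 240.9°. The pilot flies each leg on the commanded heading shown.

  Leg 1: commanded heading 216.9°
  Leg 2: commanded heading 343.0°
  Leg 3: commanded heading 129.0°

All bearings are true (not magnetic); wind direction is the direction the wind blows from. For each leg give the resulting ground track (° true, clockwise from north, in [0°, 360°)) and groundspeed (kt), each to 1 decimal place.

Leg 1: track=209.2°, groundspeed=118.7 kt
Leg 2: track=356.3°, groundspeed=166.0 kt
Leg 3: track=116.8°, groundspeed=171.8 kt

Leg 1: heading 216.9°; drift -7.7° → track 209.2°, groundspeed 118.7 kt
Leg 2: heading 343.0°; drift +13.3° → track 356.3°, groundspeed 166.0 kt
Leg 3: heading 129.0°; drift -12.2° → track 116.8°, groundspeed 171.8 kt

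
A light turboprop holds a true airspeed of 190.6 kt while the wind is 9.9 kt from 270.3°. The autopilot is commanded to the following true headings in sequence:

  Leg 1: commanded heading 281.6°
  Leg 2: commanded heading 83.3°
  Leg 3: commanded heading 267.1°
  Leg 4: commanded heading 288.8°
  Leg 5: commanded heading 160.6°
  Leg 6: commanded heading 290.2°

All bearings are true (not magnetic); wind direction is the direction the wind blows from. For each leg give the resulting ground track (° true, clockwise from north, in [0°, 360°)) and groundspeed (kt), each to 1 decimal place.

Leg 1: heading 281.6°; drift +0.6° → track 282.2°, groundspeed 180.9 kt
Leg 2: heading 83.3°; drift +0.3° → track 83.6°, groundspeed 200.4 kt
Leg 3: heading 267.1°; drift -0.2° → track 266.9°, groundspeed 180.7 kt
Leg 4: heading 288.8°; drift +1.0° → track 289.8°, groundspeed 181.2 kt
Leg 5: heading 160.6°; drift -2.8° → track 157.8°, groundspeed 194.2 kt
Leg 6: heading 290.2°; drift +1.1° → track 291.3°, groundspeed 181.3 kt

Leg 1: track=282.2°, groundspeed=180.9 kt
Leg 2: track=83.6°, groundspeed=200.4 kt
Leg 3: track=266.9°, groundspeed=180.7 kt
Leg 4: track=289.8°, groundspeed=181.2 kt
Leg 5: track=157.8°, groundspeed=194.2 kt
Leg 6: track=291.3°, groundspeed=181.3 kt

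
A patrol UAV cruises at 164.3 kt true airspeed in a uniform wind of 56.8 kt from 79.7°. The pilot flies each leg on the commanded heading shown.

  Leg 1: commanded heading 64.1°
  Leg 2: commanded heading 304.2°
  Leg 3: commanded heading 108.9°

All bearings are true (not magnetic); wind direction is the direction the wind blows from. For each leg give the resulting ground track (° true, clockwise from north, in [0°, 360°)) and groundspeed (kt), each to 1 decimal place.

Leg 1: track=56.2°, groundspeed=110.7 kt
Leg 2: track=293.2°, groundspeed=208.6 kt
Leg 3: track=122.5°, groundspeed=118.0 kt

Leg 1: heading 64.1°; drift -7.9° → track 56.2°, groundspeed 110.7 kt
Leg 2: heading 304.2°; drift -11.0° → track 293.2°, groundspeed 208.6 kt
Leg 3: heading 108.9°; drift +13.6° → track 122.5°, groundspeed 118.0 kt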